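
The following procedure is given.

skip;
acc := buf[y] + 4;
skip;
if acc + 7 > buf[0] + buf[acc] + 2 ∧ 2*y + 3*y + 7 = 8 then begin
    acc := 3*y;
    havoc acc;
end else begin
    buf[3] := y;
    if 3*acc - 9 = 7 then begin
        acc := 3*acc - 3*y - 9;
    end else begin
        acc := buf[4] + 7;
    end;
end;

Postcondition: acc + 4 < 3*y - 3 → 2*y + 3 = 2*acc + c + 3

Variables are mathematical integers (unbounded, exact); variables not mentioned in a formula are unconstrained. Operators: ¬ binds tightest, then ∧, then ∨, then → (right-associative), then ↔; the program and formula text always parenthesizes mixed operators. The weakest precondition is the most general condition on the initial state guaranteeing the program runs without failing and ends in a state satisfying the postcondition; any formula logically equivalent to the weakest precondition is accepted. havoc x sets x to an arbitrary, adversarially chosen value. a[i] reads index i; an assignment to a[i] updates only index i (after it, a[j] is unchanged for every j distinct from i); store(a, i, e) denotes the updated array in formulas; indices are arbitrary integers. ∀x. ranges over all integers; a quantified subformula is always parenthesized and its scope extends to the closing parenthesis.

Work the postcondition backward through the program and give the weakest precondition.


Working backward. After the program, the postcondition acc + 4 < 3*y - 3 → 2*y + 3 = 2*acc + c + 3 must hold; in canonical form it is acc < 3*y - 7 → 2*y = 2*acc + c.
Then branch requires ∀acc_1. (acc_1 < 3*y - 7 → 2*y = 2*acc_1 + c); else branch requires (3*acc = 16 → (3*acc < 6*y + 2 → 8*y = 6*acc + c - 18)) ∧ ((¬(3*acc = 16)) → (buf[4] < 3*y - 14 → 2*y = 2*buf[4] + c + 14)).
Before the if: ((acc > buf[0] + buf[acc] - 5 ∧ 5*y = 1) → (∀acc_1. (acc_1 < 3*y - 7 → 2*y = 2*acc_1 + c))) ∧ ((¬(acc > buf[0] + buf[acc] - 5 ∧ 5*y = 1)) → ((3*acc = 16 → (3*acc < 6*y + 2 → 8*y = 6*acc + c - 18)) ∧ ((¬(3*acc = 16)) → (buf[4] < 3*y - 14 → 2*y = 2*buf[4] + c + 14))))
Before skip: ((acc > buf[0] + buf[acc] - 5 ∧ 5*y = 1) → (∀acc_1. (acc_1 < 3*y - 7 → 2*y = 2*acc_1 + c))) ∧ ((¬(acc > buf[0] + buf[acc] - 5 ∧ 5*y = 1)) → ((3*acc = 16 → (3*acc < 6*y + 2 → 8*y = 6*acc + c - 18)) ∧ ((¬(3*acc = 16)) → (buf[4] < 3*y - 14 → 2*y = 2*buf[4] + c + 14))))
Before acc := buf[y] + 4: ((buf[y] > buf[buf[y] + 4] + buf[0] - 9 ∧ 5*y = 1) → (∀acc_1. (acc_1 < 3*y - 7 → 2*y = 2*acc_1 + c))) ∧ ((¬(buf[y] > buf[buf[y] + 4] + buf[0] - 9 ∧ 5*y = 1)) → ((3*buf[y] = 4 → (3*buf[y] < 6*y - 10 → 8*y = 6*buf[y] + c + 6)) ∧ ((¬(3*buf[y] = 4)) → (buf[4] < 3*y - 14 → 2*y = 2*buf[4] + c + 14))))
Before skip: ((buf[y] > buf[buf[y] + 4] + buf[0] - 9 ∧ 5*y = 1) → (∀acc_1. (acc_1 < 3*y - 7 → 2*y = 2*acc_1 + c))) ∧ ((¬(buf[y] > buf[buf[y] + 4] + buf[0] - 9 ∧ 5*y = 1)) → ((3*buf[y] = 4 → (3*buf[y] < 6*y - 10 → 8*y = 6*buf[y] + c + 6)) ∧ ((¬(3*buf[y] = 4)) → (buf[4] < 3*y - 14 → 2*y = 2*buf[4] + c + 14))))
Answer: WP = ((buf[y] > buf[buf[y] + 4] + buf[0] - 9 ∧ 5*y = 1) → (∀acc_1. (acc_1 < 3*y - 7 → 2*y = 2*acc_1 + c))) ∧ ((¬(buf[y] > buf[buf[y] + 4] + buf[0] - 9 ∧ 5*y = 1)) → ((3*buf[y] = 4 → (3*buf[y] < 6*y - 10 → 8*y = 6*buf[y] + c + 6)) ∧ ((¬(3*buf[y] = 4)) → (buf[4] < 3*y - 14 → 2*y = 2*buf[4] + c + 14))))


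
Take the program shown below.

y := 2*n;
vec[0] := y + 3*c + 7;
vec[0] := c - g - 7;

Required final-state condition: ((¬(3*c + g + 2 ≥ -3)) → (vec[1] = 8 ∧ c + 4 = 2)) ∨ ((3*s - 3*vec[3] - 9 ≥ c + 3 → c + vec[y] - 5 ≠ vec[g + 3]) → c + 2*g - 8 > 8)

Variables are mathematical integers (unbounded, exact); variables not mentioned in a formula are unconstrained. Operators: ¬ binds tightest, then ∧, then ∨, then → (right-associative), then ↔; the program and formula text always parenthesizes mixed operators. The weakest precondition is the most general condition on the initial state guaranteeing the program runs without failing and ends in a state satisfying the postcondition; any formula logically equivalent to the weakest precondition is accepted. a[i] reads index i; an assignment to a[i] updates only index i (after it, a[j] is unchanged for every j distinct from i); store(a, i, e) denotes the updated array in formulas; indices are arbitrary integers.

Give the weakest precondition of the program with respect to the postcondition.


Working backward. After the program, the postcondition ((¬(3*c + g + 2 ≥ -3)) → (vec[1] = 8 ∧ c + 4 = 2)) ∨ ((3*s - 3*vec[3] - 9 ≥ c + 3 → c + vec[y] - 5 ≠ vec[g + 3]) → c + 2*g - 8 > 8) must hold; in canonical form it is ((¬(3*c + g ≥ -5)) → (vec[1] = 8 ∧ c = -2)) ∨ ((3*s ≥ 3*vec[3] + c + 12 → vec[y] + c ≠ vec[g + 3] + 5) → c + 2*g > 16).
Before vec[0] := c - g - 7: ((¬(3*c + g ≥ -5)) → (vec[1] = 8 ∧ c = -2)) ∨ ((3*s ≥ 3*vec[3] + c + 12 → store(vec, 0, c - g - 7)[y] + c ≠ store(vec, 0, c - g - 7)[g + 3] + 5) → c + 2*g > 16)
Before vec[0] := y + 3*c + 7: ((¬(3*c + g ≥ -5)) → (vec[1] = 8 ∧ c = -2)) ∨ ((3*s ≥ 3*vec[3] + c + 12 → store(store(vec, 0, 3*c + y + 7), 0, c - g - 7)[y] + c ≠ store(store(vec, 0, 3*c + y + 7), 0, c - g - 7)[g + 3] + 5) → c + 2*g > 16)
Before y := 2*n: ((¬(3*c + g ≥ -5)) → (vec[1] = 8 ∧ c = -2)) ∨ ((3*s ≥ 3*vec[3] + c + 12 → store(store(vec, 0, 3*c + 2*n + 7), 0, c - g - 7)[2*n] + c ≠ store(store(vec, 0, 3*c + 2*n + 7), 0, c - g - 7)[g + 3] + 5) → c + 2*g > 16)
Answer: WP = ((¬(3*c + g ≥ -5)) → (vec[1] = 8 ∧ c = -2)) ∨ ((3*s ≥ 3*vec[3] + c + 12 → store(store(vec, 0, 3*c + 2*n + 7), 0, c - g - 7)[2*n] + c ≠ store(store(vec, 0, 3*c + 2*n + 7), 0, c - g - 7)[g + 3] + 5) → c + 2*g > 16)


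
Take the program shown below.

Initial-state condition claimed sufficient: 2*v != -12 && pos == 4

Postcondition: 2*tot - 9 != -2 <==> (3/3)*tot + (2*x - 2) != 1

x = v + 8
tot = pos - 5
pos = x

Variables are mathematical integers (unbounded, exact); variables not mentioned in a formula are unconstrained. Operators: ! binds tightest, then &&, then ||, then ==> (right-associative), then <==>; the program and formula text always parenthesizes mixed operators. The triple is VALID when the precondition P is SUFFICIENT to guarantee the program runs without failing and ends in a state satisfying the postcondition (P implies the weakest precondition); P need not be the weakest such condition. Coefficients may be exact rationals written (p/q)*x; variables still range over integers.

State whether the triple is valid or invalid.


Working backward. After the program, the postcondition 2*tot - 9 != -2 <==> (3/3)*tot + (2*x - 2) != 1 must hold; in canonical form it is 2*tot != 7 <==> tot + 2*x != 3.
Before pos := x: 2*tot != 7 <==> tot + 2*x != 3
Before tot := pos - 5: 2*pos != 17 <==> pos + 2*x != 8
Before x := v + 8: 2*pos != 17 <==> pos + 2*v != -8
The weakest precondition is 2*pos != 17 <==> pos + 2*v != -8.
Check whether 2*v != -12 && pos == 4 implies it.
Every state satisfying the precondition satisfies the weakest precondition: the implication holds.
Answer: valid


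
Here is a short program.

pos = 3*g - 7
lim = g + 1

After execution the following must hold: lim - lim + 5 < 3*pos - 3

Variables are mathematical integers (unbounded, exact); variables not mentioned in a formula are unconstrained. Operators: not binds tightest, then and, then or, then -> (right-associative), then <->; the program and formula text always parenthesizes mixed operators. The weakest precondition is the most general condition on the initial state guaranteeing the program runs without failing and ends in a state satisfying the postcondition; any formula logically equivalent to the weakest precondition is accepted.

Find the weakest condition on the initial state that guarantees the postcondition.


Working backward. After the program, the postcondition lim - lim + 5 < 3*pos - 3 must hold; in canonical form it is 3*pos > 8.
Before lim := g + 1: 3*pos > 8
Before pos := 3*g - 7: 9*g > 29
Answer: WP = 9*g > 29


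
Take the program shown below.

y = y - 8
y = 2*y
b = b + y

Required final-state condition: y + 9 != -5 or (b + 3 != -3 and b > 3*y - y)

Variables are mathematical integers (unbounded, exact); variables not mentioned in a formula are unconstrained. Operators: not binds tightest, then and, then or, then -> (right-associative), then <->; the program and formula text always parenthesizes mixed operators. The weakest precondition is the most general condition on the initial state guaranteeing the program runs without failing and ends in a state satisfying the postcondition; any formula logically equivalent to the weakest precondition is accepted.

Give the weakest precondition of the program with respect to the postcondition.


Working backward. After the program, the postcondition y + 9 != -5 or (b + 3 != -3 and b > 3*y - y) must hold; in canonical form it is y != -14 or (b != -6 and b > 2*y).
Before b := b + y: y != -14 or (b + y != -6 and b > y)
Before y := 2*y: 2*y != -14 or (b + 2*y != -6 and b > 2*y)
Before y := y - 8: 2*y != 2 or (b + 2*y != 10 and b > 2*y - 16)
Answer: WP = 2*y != 2 or (b + 2*y != 10 and b > 2*y - 16)


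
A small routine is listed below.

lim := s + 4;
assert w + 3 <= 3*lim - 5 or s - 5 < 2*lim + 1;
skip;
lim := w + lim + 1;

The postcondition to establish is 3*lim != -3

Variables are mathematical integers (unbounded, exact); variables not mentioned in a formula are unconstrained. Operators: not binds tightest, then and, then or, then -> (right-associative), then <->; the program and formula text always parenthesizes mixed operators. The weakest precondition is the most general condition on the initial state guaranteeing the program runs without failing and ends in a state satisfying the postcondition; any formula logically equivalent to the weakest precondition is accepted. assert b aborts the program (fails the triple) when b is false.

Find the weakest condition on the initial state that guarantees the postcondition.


Working backward. After the program, 3*lim != -3 must hold.
Before lim := w + lim + 1: 3*lim + 3*w != -6
Before skip: 3*lim + 3*w != -6
Before assert w + 3 <= 3*lim - 5 or s - 5 < 2*lim + 1: (w <= 3*lim - 8 or s < 2*lim + 6) and 3*lim + 3*w != -6
Before lim := s + 4: (w <= 3*s + 4 or s > -14) and 3*s + 3*w != -18
Answer: WP = (w <= 3*s + 4 or s > -14) and 3*s + 3*w != -18


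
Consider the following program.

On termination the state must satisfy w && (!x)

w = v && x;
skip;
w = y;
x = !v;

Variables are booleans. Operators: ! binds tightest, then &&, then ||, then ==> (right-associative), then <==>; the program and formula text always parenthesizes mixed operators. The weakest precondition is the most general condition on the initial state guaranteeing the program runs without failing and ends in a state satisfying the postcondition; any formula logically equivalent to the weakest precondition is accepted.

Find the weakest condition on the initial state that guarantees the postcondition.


Working backward. After the program, w && (!x) must hold.
Before x := !v: w && v
Before w := y: y && v
Before skip: y && v
Before w := v && x: y && v
Answer: WP = y && v


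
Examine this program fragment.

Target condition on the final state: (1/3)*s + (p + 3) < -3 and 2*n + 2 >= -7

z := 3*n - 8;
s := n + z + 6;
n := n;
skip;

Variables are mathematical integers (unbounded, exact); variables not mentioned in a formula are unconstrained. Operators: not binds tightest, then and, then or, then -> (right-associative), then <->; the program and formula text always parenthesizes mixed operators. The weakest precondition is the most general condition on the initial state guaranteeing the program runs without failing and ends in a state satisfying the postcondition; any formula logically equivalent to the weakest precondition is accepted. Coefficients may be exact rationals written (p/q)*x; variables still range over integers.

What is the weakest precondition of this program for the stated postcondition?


Working backward. After the program, the postcondition (1/3)*s + (p + 3) < -3 and 2*n + 2 >= -7 must hold; in canonical form it is p + (1/3)*s < -6 and 2*n >= -9.
Before skip: p + (1/3)*s < -6 and 2*n >= -9
Before n := n: p + (1/3)*s < -6 and 2*n >= -9
Before s := n + z + 6: (1/3)*n + p + (1/3)*z < -8 and 2*n >= -9
Before z := 3*n - 8: (4/3)*n + p < -16/3 and 2*n >= -9
Answer: WP = (4/3)*n + p < -16/3 and 2*n >= -9


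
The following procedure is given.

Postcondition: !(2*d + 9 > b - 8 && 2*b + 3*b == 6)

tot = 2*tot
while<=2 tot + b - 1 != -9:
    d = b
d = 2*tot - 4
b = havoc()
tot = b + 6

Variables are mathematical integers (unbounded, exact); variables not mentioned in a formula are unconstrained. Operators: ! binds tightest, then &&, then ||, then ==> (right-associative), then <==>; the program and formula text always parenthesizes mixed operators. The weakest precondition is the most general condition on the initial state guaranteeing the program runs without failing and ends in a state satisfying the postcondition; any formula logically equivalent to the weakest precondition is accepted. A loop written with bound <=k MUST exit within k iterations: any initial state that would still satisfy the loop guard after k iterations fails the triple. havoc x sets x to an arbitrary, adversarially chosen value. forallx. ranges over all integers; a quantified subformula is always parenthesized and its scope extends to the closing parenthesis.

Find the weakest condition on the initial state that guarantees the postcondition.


Working backward. After the program, the postcondition !(2*d + 9 > b - 8 && 2*b + 3*b == 6) must hold; in canonical form it is !(2*d > b - 17 && 5*b == 6).
Before tot := b + 6: !(2*d > b - 17 && 5*b == 6)
Before havoc b: forall b_1. (!(2*d > b_1 - 17 && 5*b_1 == 6))
Before d := 2*tot - 4: forall b_1. (!(4*tot > b_1 - 9 && 5*b_1 == 6))
Before the loop (bound <=2), unroll the exhaustion recursion (WP_0 = exit-now case; WP_j = one more guarded iteration, up to j = 2):
  WP_0: (!(b + tot != -8)) && (forall b_1. (!(4*tot > b_1 - 9 && 5*b_1 == 6)))
  WP_1: (b + tot != -8 ==> ((!(b + tot != -8)) && (forall b_1. (!(4*tot > b_1 - 9 && 5*b_1 == 6))))) && ((!(b + tot != -8)) ==> (forall b_1. (!(4*tot > b_1 - 9 && 5*b_1 == 6))))
  WP_2: (b + tot != -8 ==> ((b + tot != -8 ==> ((!(b + tot != -8)) && (forall b_1. (!(4*tot > b_1 - 9 && 5*b_1 == 6))))) && ((!(b + tot != -8)) ==> (forall b_1. (!(4*tot > b_1 - 9 && 5*b_1 == 6)))))) && ((!(b + tot != -8)) ==> (forall b_1. (!(4*tot > b_1 - 9 && 5*b_1 == 6))))
So before the loop: (b + tot != -8 ==> ((b + tot != -8 ==> ((!(b + tot != -8)) && (forall b_1. (!(4*tot > b_1 - 9 && 5*b_1 == 6))))) && ((!(b + tot != -8)) ==> (forall b_1. (!(4*tot > b_1 - 9 && 5*b_1 == 6)))))) && ((!(b + tot != -8)) ==> (forall b_1. (!(4*tot > b_1 - 9 && 5*b_1 == 6))))
Before tot := 2*tot: (b + 2*tot != -8 ==> ((b + 2*tot != -8 ==> ((!(b + 2*tot != -8)) && (forall b_1. (!(8*tot > b_1 - 9 && 5*b_1 == 6))))) && ((!(b + 2*tot != -8)) ==> (forall b_1. (!(8*tot > b_1 - 9 && 5*b_1 == 6)))))) && ((!(b + 2*tot != -8)) ==> (forall b_1. (!(8*tot > b_1 - 9 && 5*b_1 == 6))))
Answer: WP = (b + 2*tot != -8 ==> ((b + 2*tot != -8 ==> ((!(b + 2*tot != -8)) && (forall b_1. (!(8*tot > b_1 - 9 && 5*b_1 == 6))))) && ((!(b + 2*tot != -8)) ==> (forall b_1. (!(8*tot > b_1 - 9 && 5*b_1 == 6)))))) && ((!(b + 2*tot != -8)) ==> (forall b_1. (!(8*tot > b_1 - 9 && 5*b_1 == 6))))


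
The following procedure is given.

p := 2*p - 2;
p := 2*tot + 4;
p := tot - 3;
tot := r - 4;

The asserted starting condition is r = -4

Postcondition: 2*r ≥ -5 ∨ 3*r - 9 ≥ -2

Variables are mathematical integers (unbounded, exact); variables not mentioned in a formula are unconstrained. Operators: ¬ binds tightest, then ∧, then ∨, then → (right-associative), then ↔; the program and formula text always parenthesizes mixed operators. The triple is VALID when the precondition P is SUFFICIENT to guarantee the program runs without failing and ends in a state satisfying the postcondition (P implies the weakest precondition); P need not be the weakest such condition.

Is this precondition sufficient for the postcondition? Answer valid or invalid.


Working backward. After the program, the postcondition 2*r ≥ -5 ∨ 3*r - 9 ≥ -2 must hold; in canonical form it is 2*r ≥ -5 ∨ 3*r ≥ 7.
Before tot := r - 4: 2*r ≥ -5 ∨ 3*r ≥ 7
Before p := tot - 3: 2*r ≥ -5 ∨ 3*r ≥ 7
Before p := 2*tot + 4: 2*r ≥ -5 ∨ 3*r ≥ 7
Before p := 2*p - 2: 2*r ≥ -5 ∨ 3*r ≥ 7
The weakest precondition is 2*r ≥ -5 ∨ 3*r ≥ 7.
Check whether r = -4 implies it.
Countermodel: at the initial state r = -4, the precondition holds but the weakest precondition fails.
Answer: invalid


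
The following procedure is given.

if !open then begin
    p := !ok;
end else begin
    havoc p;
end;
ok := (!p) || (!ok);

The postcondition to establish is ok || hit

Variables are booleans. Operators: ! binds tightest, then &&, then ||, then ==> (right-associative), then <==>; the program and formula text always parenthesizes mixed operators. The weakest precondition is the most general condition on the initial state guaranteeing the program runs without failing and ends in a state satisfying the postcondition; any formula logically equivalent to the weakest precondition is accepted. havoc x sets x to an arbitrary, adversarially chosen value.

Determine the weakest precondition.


Working backward. After the program, ok || hit must hold.
Before ok := (!p) || (!ok): (!p) || (!ok) || hit
Then branch requires true; else branch requires (!ok) || hit.
Before the if: open ==> ((!ok) || hit)
Answer: WP = open ==> ((!ok) || hit)


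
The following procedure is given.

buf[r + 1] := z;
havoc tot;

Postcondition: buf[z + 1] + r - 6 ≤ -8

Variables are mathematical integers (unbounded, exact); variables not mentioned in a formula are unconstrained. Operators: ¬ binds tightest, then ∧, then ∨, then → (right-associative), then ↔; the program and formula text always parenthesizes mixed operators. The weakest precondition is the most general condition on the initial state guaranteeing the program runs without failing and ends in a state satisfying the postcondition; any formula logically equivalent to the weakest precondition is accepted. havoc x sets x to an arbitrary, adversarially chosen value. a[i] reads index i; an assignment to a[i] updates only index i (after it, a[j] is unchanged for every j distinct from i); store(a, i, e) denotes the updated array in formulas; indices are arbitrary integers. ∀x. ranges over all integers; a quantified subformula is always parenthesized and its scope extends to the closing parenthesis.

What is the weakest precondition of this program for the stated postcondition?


Working backward. After the program, the postcondition buf[z + 1] + r - 6 ≤ -8 must hold; in canonical form it is buf[z + 1] + r ≤ -2.
Before havoc tot: buf[z + 1] + r ≤ -2
Before buf[r + 1] := z: store(buf, r + 1, z)[z + 1] + r ≤ -2
Answer: WP = store(buf, r + 1, z)[z + 1] + r ≤ -2


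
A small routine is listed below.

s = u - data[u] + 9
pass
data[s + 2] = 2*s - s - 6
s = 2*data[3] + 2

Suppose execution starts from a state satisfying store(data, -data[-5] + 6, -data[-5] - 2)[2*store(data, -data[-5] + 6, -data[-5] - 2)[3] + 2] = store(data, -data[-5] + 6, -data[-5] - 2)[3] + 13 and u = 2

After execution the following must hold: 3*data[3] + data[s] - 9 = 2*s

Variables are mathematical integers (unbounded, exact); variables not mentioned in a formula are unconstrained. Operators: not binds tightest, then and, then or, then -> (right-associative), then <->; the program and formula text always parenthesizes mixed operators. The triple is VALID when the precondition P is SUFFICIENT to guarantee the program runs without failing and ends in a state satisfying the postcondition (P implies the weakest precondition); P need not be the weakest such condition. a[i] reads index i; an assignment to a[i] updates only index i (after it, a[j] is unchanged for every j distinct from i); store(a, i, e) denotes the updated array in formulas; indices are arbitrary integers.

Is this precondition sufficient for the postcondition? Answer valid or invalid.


Working backward. After the program, the postcondition 3*data[3] + data[s] - 9 = 2*s must hold; in canonical form it is 3*data[3] + data[s] = 2*s + 9.
Before s := 2*data[3] + 2: data[2*data[3] + 2] = data[3] + 13
Before data[s + 2] := 2*s - s - 6: store(data, s + 2, s - 6)[2*store(data, s + 2, s - 6)[3] + 2] = store(data, s + 2, s - 6)[3] + 13
Before skip: store(data, s + 2, s - 6)[2*store(data, s + 2, s - 6)[3] + 2] = store(data, s + 2, s - 6)[3] + 13
Before s := u - data[u] + 9: store(data, -data[u] + u + 11, -data[u] + u + 3)[2*store(data, -data[u] + u + 11, -data[u] + u + 3)[3] + 2] = store(data, -data[u] + u + 11, -data[u] + u + 3)[3] + 13
The weakest precondition is store(data, -data[u] + u + 11, -data[u] + u + 3)[2*store(data, -data[u] + u + 11, -data[u] + u + 3)[3] + 2] = store(data, -data[u] + u + 11, -data[u] + u + 3)[3] + 13.
Check whether store(data, -data[-5] + 6, -data[-5] - 2)[2*store(data, -data[-5] + 6, -data[-5] - 2)[3] + 2] = store(data, -data[-5] + 6, -data[-5] - 2)[3] + 13 and u = 2 implies it.
Countermodel: at the initial state data = {[-5] = -56853, [2] = -56847, [3] = 28429, [56859] = 4, [56860] = 28442, elsewhere 4}, u = 2, the precondition holds but the weakest precondition fails.
Answer: invalid


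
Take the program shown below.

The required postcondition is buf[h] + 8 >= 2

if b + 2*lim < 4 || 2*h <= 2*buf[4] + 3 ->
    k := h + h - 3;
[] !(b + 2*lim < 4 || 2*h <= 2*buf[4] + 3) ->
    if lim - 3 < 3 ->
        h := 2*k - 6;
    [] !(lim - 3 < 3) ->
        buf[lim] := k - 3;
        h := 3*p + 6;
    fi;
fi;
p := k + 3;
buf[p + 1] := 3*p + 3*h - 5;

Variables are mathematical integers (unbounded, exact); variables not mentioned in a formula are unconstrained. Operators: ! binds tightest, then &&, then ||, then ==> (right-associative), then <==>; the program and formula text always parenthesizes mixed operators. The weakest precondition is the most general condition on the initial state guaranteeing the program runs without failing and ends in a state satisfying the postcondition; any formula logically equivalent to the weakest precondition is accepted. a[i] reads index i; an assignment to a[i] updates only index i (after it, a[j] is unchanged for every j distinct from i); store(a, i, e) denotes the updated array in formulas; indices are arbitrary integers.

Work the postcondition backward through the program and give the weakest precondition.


Working backward. After the program, the postcondition buf[h] + 8 >= 2 must hold; in canonical form it is buf[h] >= -6.
Before buf[p + 1] := 3*p + 3*h - 5: store(buf, p + 1, 3*h + 3*p - 5)[h] >= -6
Before p := k + 3: store(buf, k + 4, 3*h + 3*k + 4)[h] >= -6
Then branch requires store(buf, 2*h + 1, 9*h - 5)[h] >= -6; else branch requires (lim < 6 ==> store(buf, k + 4, 9*k - 14)[2*k - 6] >= -6) && ((!(lim < 6)) ==> store(store(buf, lim, k - 3), k + 4, 3*k + 9*p + 22)[3*p + 6] >= -6).
Before the if: ((b + 2*lim < 4 || 2*h <= 2*buf[4] + 3) ==> store(buf, 2*h + 1, 9*h - 5)[h] >= -6) && ((!(b + 2*lim < 4 || 2*h <= 2*buf[4] + 3)) ==> ((lim < 6 ==> store(buf, k + 4, 9*k - 14)[2*k - 6] >= -6) && ((!(lim < 6)) ==> store(store(buf, lim, k - 3), k + 4, 3*k + 9*p + 22)[3*p + 6] >= -6)))
Answer: WP = ((b + 2*lim < 4 || 2*h <= 2*buf[4] + 3) ==> store(buf, 2*h + 1, 9*h - 5)[h] >= -6) && ((!(b + 2*lim < 4 || 2*h <= 2*buf[4] + 3)) ==> ((lim < 6 ==> store(buf, k + 4, 9*k - 14)[2*k - 6] >= -6) && ((!(lim < 6)) ==> store(store(buf, lim, k - 3), k + 4, 3*k + 9*p + 22)[3*p + 6] >= -6)))


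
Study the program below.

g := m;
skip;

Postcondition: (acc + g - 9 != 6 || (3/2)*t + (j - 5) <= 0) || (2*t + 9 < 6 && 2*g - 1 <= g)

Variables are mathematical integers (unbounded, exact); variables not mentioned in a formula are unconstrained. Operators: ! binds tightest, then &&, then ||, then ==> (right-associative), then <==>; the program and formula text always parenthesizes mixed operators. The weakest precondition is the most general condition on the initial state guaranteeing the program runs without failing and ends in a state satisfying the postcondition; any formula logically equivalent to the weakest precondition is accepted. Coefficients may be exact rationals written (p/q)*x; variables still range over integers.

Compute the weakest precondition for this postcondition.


Working backward. After the program, the postcondition (acc + g - 9 != 6 || (3/2)*t + (j - 5) <= 0) || (2*t + 9 < 6 && 2*g - 1 <= g) must hold; in canonical form it is acc + g != 15 || j + (3/2)*t <= 5 || (2*t < -3 && g <= 1).
Before skip: acc + g != 15 || j + (3/2)*t <= 5 || (2*t < -3 && g <= 1)
Before g := m: acc + m != 15 || j + (3/2)*t <= 5 || (2*t < -3 && m <= 1)
Answer: WP = acc + m != 15 || j + (3/2)*t <= 5 || (2*t < -3 && m <= 1)


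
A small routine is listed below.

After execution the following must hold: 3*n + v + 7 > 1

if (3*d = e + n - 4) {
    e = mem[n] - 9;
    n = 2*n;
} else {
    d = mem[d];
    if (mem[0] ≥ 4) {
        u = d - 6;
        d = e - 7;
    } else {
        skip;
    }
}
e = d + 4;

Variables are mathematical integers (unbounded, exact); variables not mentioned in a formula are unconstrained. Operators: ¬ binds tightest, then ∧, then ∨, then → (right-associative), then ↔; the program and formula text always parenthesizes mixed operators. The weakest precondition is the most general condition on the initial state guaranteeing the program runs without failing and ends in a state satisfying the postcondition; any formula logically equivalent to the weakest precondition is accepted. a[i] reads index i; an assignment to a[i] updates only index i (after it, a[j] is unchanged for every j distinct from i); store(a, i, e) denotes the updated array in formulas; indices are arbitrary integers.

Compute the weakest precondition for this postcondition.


Working backward. After the program, the postcondition 3*n + v + 7 > 1 must hold; in canonical form it is 3*n + v > -6.
Before e := d + 4: 3*n + v > -6
Then branch requires 6*n + v > -6; else branch requires (mem[0] ≥ 4 → 3*n + v > -6) ∧ ((¬(mem[0] ≥ 4)) → 3*n + v > -6).
Before the if: (3*d = e + n - 4 → 6*n + v > -6) ∧ ((¬(3*d = e + n - 4)) → ((mem[0] ≥ 4 → 3*n + v > -6) ∧ ((¬(mem[0] ≥ 4)) → 3*n + v > -6)))
Answer: WP = (3*d = e + n - 4 → 6*n + v > -6) ∧ ((¬(3*d = e + n - 4)) → ((mem[0] ≥ 4 → 3*n + v > -6) ∧ ((¬(mem[0] ≥ 4)) → 3*n + v > -6)))


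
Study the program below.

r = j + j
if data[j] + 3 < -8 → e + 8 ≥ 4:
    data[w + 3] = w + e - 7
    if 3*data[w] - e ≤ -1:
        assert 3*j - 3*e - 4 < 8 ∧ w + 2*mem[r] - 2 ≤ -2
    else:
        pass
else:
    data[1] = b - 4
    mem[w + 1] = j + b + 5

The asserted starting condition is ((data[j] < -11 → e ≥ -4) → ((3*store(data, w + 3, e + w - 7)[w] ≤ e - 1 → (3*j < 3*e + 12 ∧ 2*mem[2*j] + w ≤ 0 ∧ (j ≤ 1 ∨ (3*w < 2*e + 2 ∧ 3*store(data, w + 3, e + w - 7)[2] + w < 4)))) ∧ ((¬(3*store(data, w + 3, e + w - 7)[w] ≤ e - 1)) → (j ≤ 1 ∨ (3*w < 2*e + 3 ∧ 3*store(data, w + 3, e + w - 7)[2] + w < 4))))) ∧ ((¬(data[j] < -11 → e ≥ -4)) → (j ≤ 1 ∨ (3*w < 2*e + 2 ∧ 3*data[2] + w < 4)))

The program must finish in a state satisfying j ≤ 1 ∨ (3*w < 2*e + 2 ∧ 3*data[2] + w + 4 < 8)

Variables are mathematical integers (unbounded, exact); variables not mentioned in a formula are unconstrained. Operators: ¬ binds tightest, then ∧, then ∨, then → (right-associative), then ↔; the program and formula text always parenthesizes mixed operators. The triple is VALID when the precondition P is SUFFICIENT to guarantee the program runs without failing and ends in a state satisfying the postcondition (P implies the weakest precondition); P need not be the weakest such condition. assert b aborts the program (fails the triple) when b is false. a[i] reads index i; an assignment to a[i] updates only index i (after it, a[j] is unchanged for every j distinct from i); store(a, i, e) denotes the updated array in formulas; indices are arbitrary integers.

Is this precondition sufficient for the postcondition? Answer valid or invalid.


Working backward. After the program, the postcondition j ≤ 1 ∨ (3*w < 2*e + 2 ∧ 3*data[2] + w + 4 < 8) must hold; in canonical form it is j ≤ 1 ∨ (3*w < 2*e + 2 ∧ 3*data[2] + w < 4).
Then branch requires (3*store(data, w + 3, e + w - 7)[w] ≤ e - 1 → (3*j < 3*e + 12 ∧ 2*mem[r] + w ≤ 0 ∧ (j ≤ 1 ∨ (3*w < 2*e + 2 ∧ 3*store(data, w + 3, e + w - 7)[2] + w < 4)))) ∧ ((¬(3*store(data, w + 3, e + w - 7)[w] ≤ e - 1)) → (j ≤ 1 ∨ (3*w < 2*e + 2 ∧ 3*store(data, w + 3, e + w - 7)[2] + w < 4))); else branch requires j ≤ 1 ∨ (3*w < 2*e + 2 ∧ 3*data[2] + w < 4).
Before the if: ((data[j] < -11 → e ≥ -4) → ((3*store(data, w + 3, e + w - 7)[w] ≤ e - 1 → (3*j < 3*e + 12 ∧ 2*mem[r] + w ≤ 0 ∧ (j ≤ 1 ∨ (3*w < 2*e + 2 ∧ 3*store(data, w + 3, e + w - 7)[2] + w < 4)))) ∧ ((¬(3*store(data, w + 3, e + w - 7)[w] ≤ e - 1)) → (j ≤ 1 ∨ (3*w < 2*e + 2 ∧ 3*store(data, w + 3, e + w - 7)[2] + w < 4))))) ∧ ((¬(data[j] < -11 → e ≥ -4)) → (j ≤ 1 ∨ (3*w < 2*e + 2 ∧ 3*data[2] + w < 4)))
Before r := j + j: ((data[j] < -11 → e ≥ -4) → ((3*store(data, w + 3, e + w - 7)[w] ≤ e - 1 → (3*j < 3*e + 12 ∧ 2*mem[2*j] + w ≤ 0 ∧ (j ≤ 1 ∨ (3*w < 2*e + 2 ∧ 3*store(data, w + 3, e + w - 7)[2] + w < 4)))) ∧ ((¬(3*store(data, w + 3, e + w - 7)[w] ≤ e - 1)) → (j ≤ 1 ∨ (3*w < 2*e + 2 ∧ 3*store(data, w + 3, e + w - 7)[2] + w < 4))))) ∧ ((¬(data[j] < -11 → e ≥ -4)) → (j ≤ 1 ∨ (3*w < 2*e + 2 ∧ 3*data[2] + w < 4)))
The weakest precondition is ((data[j] < -11 → e ≥ -4) → ((3*store(data, w + 3, e + w - 7)[w] ≤ e - 1 → (3*j < 3*e + 12 ∧ 2*mem[2*j] + w ≤ 0 ∧ (j ≤ 1 ∨ (3*w < 2*e + 2 ∧ 3*store(data, w + 3, e + w - 7)[2] + w < 4)))) ∧ ((¬(3*store(data, w + 3, e + w - 7)[w] ≤ e - 1)) → (j ≤ 1 ∨ (3*w < 2*e + 2 ∧ 3*store(data, w + 3, e + w - 7)[2] + w < 4))))) ∧ ((¬(data[j] < -11 → e ≥ -4)) → (j ≤ 1 ∨ (3*w < 2*e + 2 ∧ 3*data[2] + w < 4))).
Check whether ((data[j] < -11 → e ≥ -4) → ((3*store(data, w + 3, e + w - 7)[w] ≤ e - 1 → (3*j < 3*e + 12 ∧ 2*mem[2*j] + w ≤ 0 ∧ (j ≤ 1 ∨ (3*w < 2*e + 2 ∧ 3*store(data, w + 3, e + w - 7)[2] + w < 4)))) ∧ ((¬(3*store(data, w + 3, e + w - 7)[w] ≤ e - 1)) → (j ≤ 1 ∨ (3*w < 2*e + 3 ∧ 3*store(data, w + 3, e + w - 7)[2] + w < 4))))) ∧ ((¬(data[j] < -11 → e ≥ -4)) → (j ≤ 1 ∨ (3*w < 2*e + 2 ∧ 3*data[2] + w < 4))) implies it.
Countermodel: at the initial state data = {[-2] = 0, [1] = 5, [2] = -15521, [7042] = 5, [14084] = 5, elsewhere 5}, e = -4, j = 7042, mem = {[-2] = 0, [1] = 0, [2] = 0, [7042] = 0, [14084] = 0, elsewhere 0}, w = -2, the precondition holds but the weakest precondition fails.
Answer: invalid


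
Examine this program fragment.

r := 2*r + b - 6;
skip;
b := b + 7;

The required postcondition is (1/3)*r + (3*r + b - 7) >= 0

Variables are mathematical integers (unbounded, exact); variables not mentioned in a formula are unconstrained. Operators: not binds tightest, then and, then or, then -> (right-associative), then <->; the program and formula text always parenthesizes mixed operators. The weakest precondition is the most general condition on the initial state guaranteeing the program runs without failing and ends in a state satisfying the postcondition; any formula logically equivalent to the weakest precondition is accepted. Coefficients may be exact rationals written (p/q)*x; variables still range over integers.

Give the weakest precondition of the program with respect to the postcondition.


Working backward. After the program, the postcondition (1/3)*r + (3*r + b - 7) >= 0 must hold; in canonical form it is b + (10/3)*r >= 7.
Before b := b + 7: b + (10/3)*r >= 0
Before skip: b + (10/3)*r >= 0
Before r := 2*r + b - 6: (13/3)*b + (20/3)*r >= 20
Answer: WP = (13/3)*b + (20/3)*r >= 20


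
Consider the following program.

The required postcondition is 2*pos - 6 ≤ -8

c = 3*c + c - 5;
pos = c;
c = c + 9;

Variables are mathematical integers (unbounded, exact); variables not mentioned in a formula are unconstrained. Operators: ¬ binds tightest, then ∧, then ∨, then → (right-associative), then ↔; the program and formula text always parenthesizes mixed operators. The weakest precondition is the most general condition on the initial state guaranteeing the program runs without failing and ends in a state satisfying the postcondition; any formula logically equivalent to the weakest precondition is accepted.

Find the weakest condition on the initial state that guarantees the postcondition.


Working backward. After the program, the postcondition 2*pos - 6 ≤ -8 must hold; in canonical form it is 2*pos ≤ -2.
Before c := c + 9: 2*pos ≤ -2
Before pos := c: 2*c ≤ -2
Before c := 3*c + c - 5: 8*c ≤ 8
Answer: WP = 8*c ≤ 8


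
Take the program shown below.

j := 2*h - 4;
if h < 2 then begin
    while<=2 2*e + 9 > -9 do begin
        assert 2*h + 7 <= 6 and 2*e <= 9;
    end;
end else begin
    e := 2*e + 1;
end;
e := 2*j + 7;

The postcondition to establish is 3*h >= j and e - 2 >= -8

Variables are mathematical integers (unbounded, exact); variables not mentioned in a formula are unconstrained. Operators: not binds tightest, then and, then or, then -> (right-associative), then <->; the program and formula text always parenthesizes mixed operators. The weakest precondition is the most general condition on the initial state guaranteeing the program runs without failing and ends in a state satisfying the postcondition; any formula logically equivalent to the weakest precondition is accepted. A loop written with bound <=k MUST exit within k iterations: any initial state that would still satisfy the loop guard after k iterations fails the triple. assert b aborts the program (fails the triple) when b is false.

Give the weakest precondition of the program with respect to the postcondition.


Working backward. After the program, the postcondition 3*h >= j and e - 2 >= -8 must hold; in canonical form it is 3*h >= j and e >= -6.
Before e := 2*j + 7: 3*h >= j and 2*j >= -13
Then branch requires (2*e > -18 -> (2*h <= -1 and 2*e <= 9 and (2*e > -18 -> (2*h <= -1 and 2*e <= 9 and (not (2*e > -18)) and 3*h >= j and 2*j >= -13)) and ((not (2*e > -18)) -> (3*h >= j and 2*j >= -13)))) and ((not (2*e > -18)) -> (3*h >= j and 2*j >= -13)); else branch requires 3*h >= j and 2*j >= -13.
Before the if: (h < 2 -> ((2*e > -18 -> (2*h <= -1 and 2*e <= 9 and (2*e > -18 -> (2*h <= -1 and 2*e <= 9 and (not (2*e > -18)) and 3*h >= j and 2*j >= -13)) and ((not (2*e > -18)) -> (3*h >= j and 2*j >= -13)))) and ((not (2*e > -18)) -> (3*h >= j and 2*j >= -13)))) and ((not (h < 2)) -> (3*h >= j and 2*j >= -13))
Before j := 2*h - 4: (h < 2 -> ((2*e > -18 -> (2*h <= -1 and 2*e <= 9 and (2*e > -18 -> (2*h <= -1 and 2*e <= 9 and (not (2*e > -18)) and h >= -4 and 4*h >= -5)) and ((not (2*e > -18)) -> (h >= -4 and 4*h >= -5)))) and ((not (2*e > -18)) -> (h >= -4 and 4*h >= -5)))) and ((not (h < 2)) -> (h >= -4 and 4*h >= -5))
Answer: WP = (h < 2 -> ((2*e > -18 -> (2*h <= -1 and 2*e <= 9 and (2*e > -18 -> (2*h <= -1 and 2*e <= 9 and (not (2*e > -18)) and h >= -4 and 4*h >= -5)) and ((not (2*e > -18)) -> (h >= -4 and 4*h >= -5)))) and ((not (2*e > -18)) -> (h >= -4 and 4*h >= -5)))) and ((not (h < 2)) -> (h >= -4 and 4*h >= -5))


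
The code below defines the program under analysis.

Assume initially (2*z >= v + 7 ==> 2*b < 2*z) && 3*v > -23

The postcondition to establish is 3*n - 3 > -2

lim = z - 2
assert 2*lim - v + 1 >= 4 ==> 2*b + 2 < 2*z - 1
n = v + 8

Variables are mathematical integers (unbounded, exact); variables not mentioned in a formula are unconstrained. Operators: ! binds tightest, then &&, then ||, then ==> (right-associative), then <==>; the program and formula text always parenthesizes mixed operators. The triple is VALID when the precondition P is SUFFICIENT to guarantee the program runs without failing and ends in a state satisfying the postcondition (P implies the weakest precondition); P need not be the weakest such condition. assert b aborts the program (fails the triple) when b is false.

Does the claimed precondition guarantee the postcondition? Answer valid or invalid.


Working backward. After the program, the postcondition 3*n - 3 > -2 must hold; in canonical form it is 3*n > 1.
Before n := v + 8: 3*v > -23
Before assert 2*lim - v + 1 >= 4 ==> 2*b + 2 < 2*z - 1: (2*lim >= v + 3 ==> 2*b < 2*z - 3) && 3*v > -23
Before lim := z - 2: (2*z >= v + 7 ==> 2*b < 2*z - 3) && 3*v > -23
The weakest precondition is (2*z >= v + 7 ==> 2*b < 2*z - 3) && 3*v > -23.
Check whether (2*z >= v + 7 ==> 2*b < 2*z) && 3*v > -23 implies it.
Countermodel: at the initial state b = -1, v = -7, z = 0, the precondition holds but the weakest precondition fails.
Answer: invalid


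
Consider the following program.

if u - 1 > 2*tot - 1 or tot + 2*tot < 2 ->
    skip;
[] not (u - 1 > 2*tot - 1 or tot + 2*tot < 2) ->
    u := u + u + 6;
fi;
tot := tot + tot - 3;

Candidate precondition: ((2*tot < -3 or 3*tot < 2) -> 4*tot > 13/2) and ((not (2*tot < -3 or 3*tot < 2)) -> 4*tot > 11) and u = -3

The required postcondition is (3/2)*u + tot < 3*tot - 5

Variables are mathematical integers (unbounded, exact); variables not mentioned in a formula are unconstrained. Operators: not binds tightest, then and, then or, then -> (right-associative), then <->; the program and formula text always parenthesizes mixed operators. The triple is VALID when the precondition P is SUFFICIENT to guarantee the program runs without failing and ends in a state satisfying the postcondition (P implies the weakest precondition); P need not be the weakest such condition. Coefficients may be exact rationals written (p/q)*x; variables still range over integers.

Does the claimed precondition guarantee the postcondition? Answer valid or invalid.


Working backward. After the program, the postcondition (3/2)*u + tot < 3*tot - 5 must hold; in canonical form it is (3/2)*u < 2*tot - 5.
Before tot := tot + tot - 3: (3/2)*u < 4*tot - 11
Then branch requires (3/2)*u < 4*tot - 11; else branch requires 3*u < 4*tot - 20.
Before the if: ((u > 2*tot or 3*tot < 2) -> (3/2)*u < 4*tot - 11) and ((not (u > 2*tot or 3*tot < 2)) -> 3*u < 4*tot - 20)
The weakest precondition is ((u > 2*tot or 3*tot < 2) -> (3/2)*u < 4*tot - 11) and ((not (u > 2*tot or 3*tot < 2)) -> 3*u < 4*tot - 20).
Check whether ((2*tot < -3 or 3*tot < 2) -> 4*tot > 13/2) and ((not (2*tot < -3 or 3*tot < 2)) -> 4*tot > 11) and u = -3 implies it.
Every state satisfying the precondition satisfies the weakest precondition: the implication holds.
Answer: valid


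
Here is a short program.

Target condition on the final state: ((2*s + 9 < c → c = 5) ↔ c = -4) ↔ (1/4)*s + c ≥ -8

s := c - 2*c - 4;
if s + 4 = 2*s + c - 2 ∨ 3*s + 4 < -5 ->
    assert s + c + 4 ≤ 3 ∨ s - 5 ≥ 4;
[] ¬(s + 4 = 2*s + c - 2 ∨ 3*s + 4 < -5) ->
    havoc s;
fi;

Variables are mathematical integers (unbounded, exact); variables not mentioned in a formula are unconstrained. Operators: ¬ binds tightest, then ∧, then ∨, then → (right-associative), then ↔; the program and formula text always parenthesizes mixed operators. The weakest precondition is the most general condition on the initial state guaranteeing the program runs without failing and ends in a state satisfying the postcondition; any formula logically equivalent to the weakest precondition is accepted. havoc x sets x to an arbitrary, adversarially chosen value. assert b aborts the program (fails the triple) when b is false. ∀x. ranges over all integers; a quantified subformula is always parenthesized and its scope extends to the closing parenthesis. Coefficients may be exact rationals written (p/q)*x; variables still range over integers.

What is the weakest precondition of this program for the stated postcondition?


Working backward. After the program, the postcondition ((2*s + 9 < c → c = 5) ↔ c = -4) ↔ (1/4)*s + c ≥ -8 must hold; in canonical form it is ((2*s < c - 9 → c = 5) ↔ c = -4) ↔ c + (1/4)*s ≥ -8.
Then branch requires (c + s ≤ -1 ∨ s ≥ 9) ∧ (((2*s < c - 9 → c = 5) ↔ c = -4) ↔ c + (1/4)*s ≥ -8); else branch requires ∀s_1. (((2*s_1 < c - 9 → c = 5) ↔ c = -4) ↔ c + (1/4)*s_1 ≥ -8).
Before the if: ((c + s = 6 ∨ 3*s < -9) → ((c + s ≤ -1 ∨ s ≥ 9) ∧ (((2*s < c - 9 → c = 5) ↔ c = -4) ↔ c + (1/4)*s ≥ -8))) ∧ ((¬(c + s = 6 ∨ 3*s < -9)) → (∀s_1. (((2*s_1 < c - 9 → c = 5) ↔ c = -4) ↔ c + (1/4)*s_1 ≥ -8)))
Before s := c - 2*c - 4: (3*c > -3 → (((3*c > 1 → c = 5) ↔ c = -4) ↔ (3/4)*c ≥ -7)) ∧ ((¬(3*c > -3)) → (∀s_1. (((2*s_1 < c - 9 → c = 5) ↔ c = -4) ↔ c + (1/4)*s_1 ≥ -8)))
Answer: WP = (3*c > -3 → (((3*c > 1 → c = 5) ↔ c = -4) ↔ (3/4)*c ≥ -7)) ∧ ((¬(3*c > -3)) → (∀s_1. (((2*s_1 < c - 9 → c = 5) ↔ c = -4) ↔ c + (1/4)*s_1 ≥ -8)))
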